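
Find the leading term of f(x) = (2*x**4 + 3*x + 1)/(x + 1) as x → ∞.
2*x**3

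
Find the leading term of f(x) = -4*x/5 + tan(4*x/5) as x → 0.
64*x**3/375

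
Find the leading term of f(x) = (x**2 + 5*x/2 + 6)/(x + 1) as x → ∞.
x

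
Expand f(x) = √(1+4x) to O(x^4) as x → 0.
1 + 2*x - 2*x**2 + 4*x**3 + O(x**4)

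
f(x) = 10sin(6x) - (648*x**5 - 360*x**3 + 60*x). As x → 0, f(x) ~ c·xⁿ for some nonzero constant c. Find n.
7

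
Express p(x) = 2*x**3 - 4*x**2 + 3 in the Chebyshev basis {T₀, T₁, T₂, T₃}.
T₀ + (3/2)T₁ + (-2)T₂ + (1/2)T₃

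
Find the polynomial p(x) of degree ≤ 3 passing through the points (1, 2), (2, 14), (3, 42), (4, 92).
x**3 + 2*x**2 - x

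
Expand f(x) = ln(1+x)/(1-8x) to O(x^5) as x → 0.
x + 15*x**2/2 + 181*x**3/3 + 5789*x**4/12 + O(x**5)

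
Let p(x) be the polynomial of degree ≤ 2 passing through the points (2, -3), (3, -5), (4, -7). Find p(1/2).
0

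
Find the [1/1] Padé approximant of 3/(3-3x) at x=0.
1/(1 - x)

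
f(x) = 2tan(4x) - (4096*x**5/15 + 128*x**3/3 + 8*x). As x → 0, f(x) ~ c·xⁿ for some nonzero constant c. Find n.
7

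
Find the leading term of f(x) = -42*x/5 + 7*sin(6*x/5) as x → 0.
-252*x**3/125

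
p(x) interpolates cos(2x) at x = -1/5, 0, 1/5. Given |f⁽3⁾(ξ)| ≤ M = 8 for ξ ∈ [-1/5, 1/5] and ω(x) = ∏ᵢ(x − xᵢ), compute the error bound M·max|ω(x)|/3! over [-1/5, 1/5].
8*sqrt(3)/3375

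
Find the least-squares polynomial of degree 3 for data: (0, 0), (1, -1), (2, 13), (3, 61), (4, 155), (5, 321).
-1/6 + (-65/36)x + (-5/3)x² + (107/36)x³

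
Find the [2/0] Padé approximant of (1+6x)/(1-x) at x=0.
7*x**2 + 7*x + 1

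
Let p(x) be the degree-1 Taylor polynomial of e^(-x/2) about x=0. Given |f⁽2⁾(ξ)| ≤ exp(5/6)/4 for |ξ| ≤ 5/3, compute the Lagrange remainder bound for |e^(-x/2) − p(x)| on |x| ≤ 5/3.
25*exp(5/6)/72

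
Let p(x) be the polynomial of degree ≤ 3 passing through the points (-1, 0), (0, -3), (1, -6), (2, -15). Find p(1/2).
-33/8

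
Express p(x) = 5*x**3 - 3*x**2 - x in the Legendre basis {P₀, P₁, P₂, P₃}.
-P₀ + (2)P₁ + (-2)P₂ + (2)P₃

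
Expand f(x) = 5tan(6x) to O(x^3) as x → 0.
30*x + O(x**3)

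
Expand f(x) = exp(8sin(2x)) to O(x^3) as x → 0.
1 + 16*x + 128*x**2 + O(x**3)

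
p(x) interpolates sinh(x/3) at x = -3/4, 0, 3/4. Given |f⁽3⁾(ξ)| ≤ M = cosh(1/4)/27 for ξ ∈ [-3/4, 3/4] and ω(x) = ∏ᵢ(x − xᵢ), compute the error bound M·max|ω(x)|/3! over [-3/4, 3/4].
sqrt(3)*cosh(1/4)/1728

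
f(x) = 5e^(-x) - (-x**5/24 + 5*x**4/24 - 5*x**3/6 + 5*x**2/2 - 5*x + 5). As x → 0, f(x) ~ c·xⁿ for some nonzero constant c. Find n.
6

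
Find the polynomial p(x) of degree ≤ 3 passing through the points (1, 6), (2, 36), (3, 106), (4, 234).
3*x**3 + 2*x**2 + 3*x - 2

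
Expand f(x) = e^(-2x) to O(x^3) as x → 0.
1 - 2*x + 2*x**2 + O(x**3)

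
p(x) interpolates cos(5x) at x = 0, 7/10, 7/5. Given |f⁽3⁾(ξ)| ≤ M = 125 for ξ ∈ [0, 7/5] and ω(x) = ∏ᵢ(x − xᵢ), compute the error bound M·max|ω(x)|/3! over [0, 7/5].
343*sqrt(3)/216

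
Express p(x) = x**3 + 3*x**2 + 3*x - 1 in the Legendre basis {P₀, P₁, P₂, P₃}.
(18/5)P₁ + (2)P₂ + (2/5)P₃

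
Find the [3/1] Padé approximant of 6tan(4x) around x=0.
128*x**3 + 24*x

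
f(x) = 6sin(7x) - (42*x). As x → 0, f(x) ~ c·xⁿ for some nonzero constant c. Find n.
3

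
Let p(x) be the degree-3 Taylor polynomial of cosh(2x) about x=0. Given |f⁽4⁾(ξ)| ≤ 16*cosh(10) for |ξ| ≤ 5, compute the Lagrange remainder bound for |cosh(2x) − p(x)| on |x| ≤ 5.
1250*cosh(10)/3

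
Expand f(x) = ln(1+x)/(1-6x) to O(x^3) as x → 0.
x + 11*x**2/2 + O(x**3)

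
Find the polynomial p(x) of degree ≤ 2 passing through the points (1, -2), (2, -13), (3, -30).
-3*x**2 - 2*x + 3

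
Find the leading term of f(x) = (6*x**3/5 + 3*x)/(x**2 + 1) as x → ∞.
6*x/5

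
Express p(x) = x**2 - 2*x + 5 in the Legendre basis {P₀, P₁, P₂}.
(16/3)P₀ + (-2)P₁ + (2/3)P₂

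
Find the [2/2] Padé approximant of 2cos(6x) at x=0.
(2 - 30*x**2)/(3*x**2 + 1)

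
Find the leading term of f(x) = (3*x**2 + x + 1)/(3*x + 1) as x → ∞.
x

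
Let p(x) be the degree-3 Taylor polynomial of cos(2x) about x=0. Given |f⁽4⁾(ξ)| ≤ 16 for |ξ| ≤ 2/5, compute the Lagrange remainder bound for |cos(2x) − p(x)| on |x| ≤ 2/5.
32/1875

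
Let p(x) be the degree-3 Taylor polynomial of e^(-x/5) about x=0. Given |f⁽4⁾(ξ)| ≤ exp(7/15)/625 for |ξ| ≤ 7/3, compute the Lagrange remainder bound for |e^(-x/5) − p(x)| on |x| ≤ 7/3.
2401*exp(7/15)/1215000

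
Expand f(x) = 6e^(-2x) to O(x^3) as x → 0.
6 - 12*x + 12*x**2 + O(x**3)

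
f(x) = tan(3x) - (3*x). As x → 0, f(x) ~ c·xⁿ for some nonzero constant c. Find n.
3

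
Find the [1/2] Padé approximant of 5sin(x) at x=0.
5*x/(x**2/6 + 1)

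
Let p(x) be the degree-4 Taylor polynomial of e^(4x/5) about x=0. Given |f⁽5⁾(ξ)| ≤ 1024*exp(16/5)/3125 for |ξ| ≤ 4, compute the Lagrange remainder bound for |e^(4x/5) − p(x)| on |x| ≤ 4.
131072*exp(16/5)/46875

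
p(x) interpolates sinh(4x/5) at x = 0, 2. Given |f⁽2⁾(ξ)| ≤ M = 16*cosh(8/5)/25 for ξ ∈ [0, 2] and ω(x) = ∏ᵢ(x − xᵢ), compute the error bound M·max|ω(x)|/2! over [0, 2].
8*cosh(8/5)/25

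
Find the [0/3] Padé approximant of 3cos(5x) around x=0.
3/(25*x**2/2 + 1)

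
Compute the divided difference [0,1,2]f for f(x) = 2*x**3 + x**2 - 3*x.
7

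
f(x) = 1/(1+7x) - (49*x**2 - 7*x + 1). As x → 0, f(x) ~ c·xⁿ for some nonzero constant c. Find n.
3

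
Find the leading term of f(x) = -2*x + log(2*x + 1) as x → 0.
-2*x**2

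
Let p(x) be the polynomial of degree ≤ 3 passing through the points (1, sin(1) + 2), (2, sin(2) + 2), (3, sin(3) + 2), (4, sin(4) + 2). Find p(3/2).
sin(4)/16 - 5*sin(3)/16 + 5*sin(1)/16 + 15*sin(2)/16 + 2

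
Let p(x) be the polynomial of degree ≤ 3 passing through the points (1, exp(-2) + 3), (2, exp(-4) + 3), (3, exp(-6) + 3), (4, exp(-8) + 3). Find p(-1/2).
(-189*exp(4) - 35 + 135*exp(2) + 105*exp(6) + 48*exp(8))*exp(-8)/16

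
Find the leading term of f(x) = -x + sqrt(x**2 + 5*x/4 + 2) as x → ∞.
5/8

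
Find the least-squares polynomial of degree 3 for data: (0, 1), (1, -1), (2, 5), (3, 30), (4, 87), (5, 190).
8/9 + (-148/189)x + (-727/252)x² + (229/108)x³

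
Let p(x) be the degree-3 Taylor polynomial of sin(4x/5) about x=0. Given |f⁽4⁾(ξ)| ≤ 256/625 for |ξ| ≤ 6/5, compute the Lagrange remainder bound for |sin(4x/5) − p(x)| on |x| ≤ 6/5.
13824/390625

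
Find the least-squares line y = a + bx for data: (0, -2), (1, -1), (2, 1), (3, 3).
a = -23/10, b = 17/10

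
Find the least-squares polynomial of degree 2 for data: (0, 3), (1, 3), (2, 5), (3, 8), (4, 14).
107/35 + (-71/70)x + (13/14)x²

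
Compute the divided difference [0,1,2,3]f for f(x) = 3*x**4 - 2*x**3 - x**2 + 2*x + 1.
16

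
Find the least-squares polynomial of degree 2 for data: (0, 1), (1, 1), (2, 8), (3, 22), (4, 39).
23/35 + (-141/70)x + (41/14)x²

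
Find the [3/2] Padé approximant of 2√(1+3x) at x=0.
(27*x**3/16 + 81*x**2/8 + 9*x + 2)/(27*x**2/16 + 3*x + 1)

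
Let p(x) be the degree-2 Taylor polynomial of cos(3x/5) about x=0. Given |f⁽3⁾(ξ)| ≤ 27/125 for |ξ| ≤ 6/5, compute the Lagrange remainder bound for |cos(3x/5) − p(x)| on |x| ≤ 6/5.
972/15625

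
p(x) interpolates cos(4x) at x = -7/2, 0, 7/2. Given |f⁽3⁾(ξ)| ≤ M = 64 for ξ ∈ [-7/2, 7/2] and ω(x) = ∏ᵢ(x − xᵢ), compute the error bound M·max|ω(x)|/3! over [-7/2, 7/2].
2744*sqrt(3)/27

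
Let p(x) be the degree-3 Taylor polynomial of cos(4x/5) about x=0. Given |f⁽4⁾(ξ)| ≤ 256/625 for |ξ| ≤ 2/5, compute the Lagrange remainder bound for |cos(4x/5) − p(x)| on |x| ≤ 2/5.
512/1171875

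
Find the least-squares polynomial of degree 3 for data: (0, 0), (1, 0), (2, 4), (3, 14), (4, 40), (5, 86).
-8/63 + (295/189)x + (-247/126)x² + (55/54)x³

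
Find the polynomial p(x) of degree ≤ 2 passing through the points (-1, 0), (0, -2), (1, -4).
-2*x - 2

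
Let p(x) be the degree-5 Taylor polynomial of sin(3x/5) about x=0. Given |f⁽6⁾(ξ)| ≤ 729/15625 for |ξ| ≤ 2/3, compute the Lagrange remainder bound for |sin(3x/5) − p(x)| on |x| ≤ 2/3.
4/703125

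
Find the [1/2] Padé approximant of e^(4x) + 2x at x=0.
(14*x/3 + 1)/(1 - 4*x/3)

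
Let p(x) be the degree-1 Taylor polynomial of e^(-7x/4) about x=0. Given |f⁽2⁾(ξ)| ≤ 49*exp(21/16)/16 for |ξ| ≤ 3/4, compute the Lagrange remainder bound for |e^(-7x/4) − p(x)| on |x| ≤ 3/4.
441*exp(21/16)/512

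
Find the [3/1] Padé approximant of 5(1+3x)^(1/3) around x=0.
(-5*x**3/3 + 5*x**2 + 15*x + 5)/(2*x + 1)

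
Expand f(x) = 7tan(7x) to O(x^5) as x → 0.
49*x + 2401*x**3/3 + O(x**5)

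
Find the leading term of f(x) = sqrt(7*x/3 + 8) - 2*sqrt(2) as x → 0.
7*sqrt(2)*x/24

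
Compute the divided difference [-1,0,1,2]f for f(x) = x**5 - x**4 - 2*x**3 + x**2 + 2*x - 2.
1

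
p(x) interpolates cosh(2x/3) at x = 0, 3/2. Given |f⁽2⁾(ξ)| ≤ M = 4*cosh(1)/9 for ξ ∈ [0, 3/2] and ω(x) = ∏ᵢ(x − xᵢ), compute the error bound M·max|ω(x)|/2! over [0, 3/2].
cosh(1)/8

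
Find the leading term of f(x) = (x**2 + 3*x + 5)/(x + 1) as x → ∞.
x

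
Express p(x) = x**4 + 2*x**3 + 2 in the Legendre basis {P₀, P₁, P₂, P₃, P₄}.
(11/5)P₀ + (6/5)P₁ + (4/7)P₂ + (4/5)P₃ + (8/35)P₄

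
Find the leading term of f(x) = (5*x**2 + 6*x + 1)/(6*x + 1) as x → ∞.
5*x/6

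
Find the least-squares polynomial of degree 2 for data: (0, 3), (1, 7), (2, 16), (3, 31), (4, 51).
106/35 + (8/7)x + (19/7)x²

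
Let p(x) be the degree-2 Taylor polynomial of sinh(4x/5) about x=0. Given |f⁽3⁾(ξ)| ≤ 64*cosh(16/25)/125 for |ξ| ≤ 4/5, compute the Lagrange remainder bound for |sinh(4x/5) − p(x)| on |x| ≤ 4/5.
2048*cosh(16/25)/46875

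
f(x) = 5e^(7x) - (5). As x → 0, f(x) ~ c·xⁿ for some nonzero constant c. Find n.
1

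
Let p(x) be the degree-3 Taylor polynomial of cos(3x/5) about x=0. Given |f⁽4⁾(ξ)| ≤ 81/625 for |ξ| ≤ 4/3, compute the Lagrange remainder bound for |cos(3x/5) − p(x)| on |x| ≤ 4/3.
32/1875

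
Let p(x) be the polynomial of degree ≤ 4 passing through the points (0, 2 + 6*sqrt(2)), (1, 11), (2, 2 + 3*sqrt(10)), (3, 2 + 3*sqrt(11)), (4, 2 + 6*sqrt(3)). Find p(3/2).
-15*sqrt(11)/32 - 15*sqrt(2)/64 + 9*sqrt(3)/64 + 199/32 + 135*sqrt(10)/64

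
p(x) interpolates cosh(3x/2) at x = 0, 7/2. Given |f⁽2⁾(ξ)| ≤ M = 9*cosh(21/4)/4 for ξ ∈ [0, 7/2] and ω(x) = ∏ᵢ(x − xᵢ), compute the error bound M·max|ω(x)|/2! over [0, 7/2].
441*cosh(21/4)/128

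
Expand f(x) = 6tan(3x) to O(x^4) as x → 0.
18*x + 54*x**3 + O(x**4)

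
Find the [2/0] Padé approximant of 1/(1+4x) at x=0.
16*x**2 - 4*x + 1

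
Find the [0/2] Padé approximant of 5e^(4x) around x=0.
5/(8*x**2 - 4*x + 1)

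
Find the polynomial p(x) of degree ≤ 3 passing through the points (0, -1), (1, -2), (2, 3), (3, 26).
2*x**3 - 3*x**2 - 1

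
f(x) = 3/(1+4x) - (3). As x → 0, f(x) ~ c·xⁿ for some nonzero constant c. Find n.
1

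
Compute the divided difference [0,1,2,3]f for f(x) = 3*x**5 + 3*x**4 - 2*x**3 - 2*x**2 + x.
91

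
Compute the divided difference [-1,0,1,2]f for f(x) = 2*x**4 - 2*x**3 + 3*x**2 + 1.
2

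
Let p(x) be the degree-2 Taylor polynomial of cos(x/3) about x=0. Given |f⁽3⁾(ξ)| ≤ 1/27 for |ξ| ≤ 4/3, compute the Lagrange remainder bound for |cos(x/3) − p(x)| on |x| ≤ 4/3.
32/2187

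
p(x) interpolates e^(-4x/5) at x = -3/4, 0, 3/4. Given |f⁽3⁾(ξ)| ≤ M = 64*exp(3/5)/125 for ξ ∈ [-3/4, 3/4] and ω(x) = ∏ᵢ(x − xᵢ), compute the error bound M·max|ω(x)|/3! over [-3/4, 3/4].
sqrt(3)*exp(3/5)/125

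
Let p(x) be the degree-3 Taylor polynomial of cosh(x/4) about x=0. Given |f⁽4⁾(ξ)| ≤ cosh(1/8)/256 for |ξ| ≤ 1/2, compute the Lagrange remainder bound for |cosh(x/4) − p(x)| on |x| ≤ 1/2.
cosh(1/8)/98304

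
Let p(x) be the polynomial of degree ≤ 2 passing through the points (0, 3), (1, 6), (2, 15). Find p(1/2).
15/4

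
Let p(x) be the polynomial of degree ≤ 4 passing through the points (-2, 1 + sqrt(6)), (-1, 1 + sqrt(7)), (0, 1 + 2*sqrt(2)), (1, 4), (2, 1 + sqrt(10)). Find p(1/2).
-5*sqrt(7)/32 - 5*sqrt(10)/128 + 3*sqrt(6)/128 + 45*sqrt(2)/32 + 77/32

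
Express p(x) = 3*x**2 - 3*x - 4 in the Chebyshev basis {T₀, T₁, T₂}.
(-5/2)T₀ + (-3)T₁ + (3/2)T₂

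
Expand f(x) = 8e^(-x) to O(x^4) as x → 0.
8 - 8*x + 4*x**2 - 4*x**3/3 + O(x**4)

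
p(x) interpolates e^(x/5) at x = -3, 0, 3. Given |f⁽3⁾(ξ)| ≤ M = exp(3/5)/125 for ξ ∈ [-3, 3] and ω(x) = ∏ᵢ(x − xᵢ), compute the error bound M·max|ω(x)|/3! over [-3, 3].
sqrt(3)*exp(3/5)/125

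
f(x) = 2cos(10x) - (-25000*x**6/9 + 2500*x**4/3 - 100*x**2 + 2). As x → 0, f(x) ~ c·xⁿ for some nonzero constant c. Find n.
8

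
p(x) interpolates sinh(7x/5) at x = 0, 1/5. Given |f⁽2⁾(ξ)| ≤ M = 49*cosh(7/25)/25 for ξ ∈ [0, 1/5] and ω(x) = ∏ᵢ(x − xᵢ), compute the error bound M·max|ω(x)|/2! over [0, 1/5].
49*cosh(7/25)/5000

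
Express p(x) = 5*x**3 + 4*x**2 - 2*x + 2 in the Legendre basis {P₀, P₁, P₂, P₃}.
(10/3)P₀ + P₁ + (8/3)P₂ + (2)P₃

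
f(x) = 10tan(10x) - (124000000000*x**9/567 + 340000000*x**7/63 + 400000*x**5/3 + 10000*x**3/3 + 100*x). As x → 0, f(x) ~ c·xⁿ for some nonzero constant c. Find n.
11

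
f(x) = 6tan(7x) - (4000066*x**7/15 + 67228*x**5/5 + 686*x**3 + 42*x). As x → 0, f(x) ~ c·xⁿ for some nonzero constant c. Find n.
9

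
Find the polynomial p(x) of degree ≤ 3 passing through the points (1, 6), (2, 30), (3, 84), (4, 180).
2*x**3 + 3*x**2 + x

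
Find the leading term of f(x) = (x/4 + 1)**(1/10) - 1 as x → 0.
x/40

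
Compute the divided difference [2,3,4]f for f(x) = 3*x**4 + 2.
165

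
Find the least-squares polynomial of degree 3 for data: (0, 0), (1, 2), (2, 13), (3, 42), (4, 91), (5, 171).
-1/126 + (-599/756)x + (409/252)x² + (29/27)x³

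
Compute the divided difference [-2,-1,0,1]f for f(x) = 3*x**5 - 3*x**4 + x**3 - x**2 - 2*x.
22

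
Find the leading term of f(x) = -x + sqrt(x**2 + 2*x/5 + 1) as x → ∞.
1/5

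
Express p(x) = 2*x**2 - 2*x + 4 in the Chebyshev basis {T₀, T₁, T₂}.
(5)T₀ + (-2)T₁ + T₂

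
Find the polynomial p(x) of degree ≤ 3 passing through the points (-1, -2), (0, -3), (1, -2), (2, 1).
x**2 - 3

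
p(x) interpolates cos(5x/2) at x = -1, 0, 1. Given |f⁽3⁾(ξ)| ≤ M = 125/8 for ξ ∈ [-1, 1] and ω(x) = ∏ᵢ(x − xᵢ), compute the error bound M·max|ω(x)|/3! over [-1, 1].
125*sqrt(3)/216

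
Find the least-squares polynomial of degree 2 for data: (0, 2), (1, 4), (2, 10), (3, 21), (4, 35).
68/35 + (1/70)x + (29/14)x²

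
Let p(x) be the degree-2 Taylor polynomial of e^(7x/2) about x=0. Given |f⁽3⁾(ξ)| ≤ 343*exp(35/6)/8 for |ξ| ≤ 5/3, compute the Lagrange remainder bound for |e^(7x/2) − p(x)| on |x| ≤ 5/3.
42875*exp(35/6)/1296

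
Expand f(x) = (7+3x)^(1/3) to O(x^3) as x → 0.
7**(1/3) + 7**(1/3)*x/7 - 7**(1/3)*x**2/49 + O(x**3)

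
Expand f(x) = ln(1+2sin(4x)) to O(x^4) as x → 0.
8*x - 32*x**2 + 448*x**3/3 + O(x**4)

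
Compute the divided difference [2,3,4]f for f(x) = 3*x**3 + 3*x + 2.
27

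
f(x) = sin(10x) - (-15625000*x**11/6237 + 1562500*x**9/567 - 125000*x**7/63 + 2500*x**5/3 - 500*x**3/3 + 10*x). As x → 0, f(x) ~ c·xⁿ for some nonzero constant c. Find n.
13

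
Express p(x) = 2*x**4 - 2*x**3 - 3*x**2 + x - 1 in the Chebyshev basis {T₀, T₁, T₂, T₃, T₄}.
(-7/4)T₀ + (-1/2)T₁ + (-1/2)T₂ + (-1/2)T₃ + (1/4)T₄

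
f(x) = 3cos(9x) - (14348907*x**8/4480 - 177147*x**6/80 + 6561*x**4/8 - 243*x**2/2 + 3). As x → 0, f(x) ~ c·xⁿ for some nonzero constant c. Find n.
10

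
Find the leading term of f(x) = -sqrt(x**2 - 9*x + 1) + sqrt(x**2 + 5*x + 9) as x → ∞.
7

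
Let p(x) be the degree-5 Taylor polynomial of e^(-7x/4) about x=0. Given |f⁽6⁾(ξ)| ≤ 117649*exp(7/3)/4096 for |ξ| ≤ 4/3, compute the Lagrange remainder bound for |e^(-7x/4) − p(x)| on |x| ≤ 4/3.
117649*exp(7/3)/524880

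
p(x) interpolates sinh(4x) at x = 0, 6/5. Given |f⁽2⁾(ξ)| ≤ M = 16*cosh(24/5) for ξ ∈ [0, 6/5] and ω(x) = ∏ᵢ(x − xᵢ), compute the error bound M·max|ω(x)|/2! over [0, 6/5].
72*cosh(24/5)/25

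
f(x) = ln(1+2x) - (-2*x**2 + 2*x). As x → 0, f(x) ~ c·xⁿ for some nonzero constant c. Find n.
3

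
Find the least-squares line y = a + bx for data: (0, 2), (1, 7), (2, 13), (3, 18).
a = 19/10, b = 27/5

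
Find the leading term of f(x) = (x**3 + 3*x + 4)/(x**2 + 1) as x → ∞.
x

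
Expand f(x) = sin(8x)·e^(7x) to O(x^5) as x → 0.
8*x + 56*x**2 + 332*x**3/3 - 140*x**4 + O(x**5)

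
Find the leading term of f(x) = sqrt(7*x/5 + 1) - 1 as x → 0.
7*x/10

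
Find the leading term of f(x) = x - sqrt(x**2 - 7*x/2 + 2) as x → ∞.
7/4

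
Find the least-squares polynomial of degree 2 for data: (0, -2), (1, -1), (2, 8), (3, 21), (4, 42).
-74/35 + (-11/7)x + (22/7)x²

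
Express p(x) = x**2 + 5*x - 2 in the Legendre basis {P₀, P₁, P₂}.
(-5/3)P₀ + (5)P₁ + (2/3)P₂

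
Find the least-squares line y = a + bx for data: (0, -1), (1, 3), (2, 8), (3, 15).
a = -17/10, b = 53/10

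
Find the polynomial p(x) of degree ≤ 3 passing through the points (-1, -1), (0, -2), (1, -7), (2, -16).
-2*x**2 - 3*x - 2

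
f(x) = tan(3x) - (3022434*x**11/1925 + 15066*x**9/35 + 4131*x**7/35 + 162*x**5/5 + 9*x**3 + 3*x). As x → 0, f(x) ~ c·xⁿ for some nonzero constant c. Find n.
13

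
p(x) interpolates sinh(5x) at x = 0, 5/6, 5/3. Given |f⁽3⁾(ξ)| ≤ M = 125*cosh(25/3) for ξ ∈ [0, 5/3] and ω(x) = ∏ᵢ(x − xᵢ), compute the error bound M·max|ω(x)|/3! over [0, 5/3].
15625*sqrt(3)*cosh(25/3)/5832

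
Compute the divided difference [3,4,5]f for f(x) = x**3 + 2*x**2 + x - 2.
14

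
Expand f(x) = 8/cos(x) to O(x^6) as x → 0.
8 + 4*x**2 + 5*x**4/3 + O(x**6)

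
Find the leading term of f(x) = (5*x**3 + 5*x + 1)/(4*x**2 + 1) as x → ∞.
5*x/4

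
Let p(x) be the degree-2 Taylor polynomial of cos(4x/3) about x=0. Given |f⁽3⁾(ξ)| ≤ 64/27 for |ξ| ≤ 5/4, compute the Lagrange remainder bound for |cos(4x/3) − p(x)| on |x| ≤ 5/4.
125/162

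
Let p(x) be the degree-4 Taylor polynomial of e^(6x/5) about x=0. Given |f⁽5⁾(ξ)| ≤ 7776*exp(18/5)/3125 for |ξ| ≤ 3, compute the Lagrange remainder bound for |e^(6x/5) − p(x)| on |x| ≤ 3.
78732*exp(18/5)/15625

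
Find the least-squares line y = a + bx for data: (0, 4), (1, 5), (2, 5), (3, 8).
a = 37/10, b = 6/5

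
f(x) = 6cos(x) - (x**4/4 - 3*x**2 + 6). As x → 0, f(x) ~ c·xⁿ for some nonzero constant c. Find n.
6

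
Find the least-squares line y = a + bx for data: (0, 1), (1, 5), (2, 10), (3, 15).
a = 7/10, b = 47/10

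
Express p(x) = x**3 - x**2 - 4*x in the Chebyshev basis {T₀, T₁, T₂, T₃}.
(-1/2)T₀ + (-13/4)T₁ + (-1/2)T₂ + (1/4)T₃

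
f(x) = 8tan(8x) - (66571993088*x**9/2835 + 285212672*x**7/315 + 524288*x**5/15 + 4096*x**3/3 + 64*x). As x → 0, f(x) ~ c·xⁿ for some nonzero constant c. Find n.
11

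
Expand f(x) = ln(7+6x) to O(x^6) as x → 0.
log(7) + 6*x/7 - 18*x**2/49 + 72*x**3/343 - 324*x**4/2401 + 7776*x**5/84035 + O(x**6)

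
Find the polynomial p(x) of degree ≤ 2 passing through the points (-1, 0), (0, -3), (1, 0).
3*x**2 - 3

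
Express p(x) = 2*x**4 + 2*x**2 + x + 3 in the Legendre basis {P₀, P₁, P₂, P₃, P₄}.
(61/15)P₀ + P₁ + (52/21)P₂ + (16/35)P₄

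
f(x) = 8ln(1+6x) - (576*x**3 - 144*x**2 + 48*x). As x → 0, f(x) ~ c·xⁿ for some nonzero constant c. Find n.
4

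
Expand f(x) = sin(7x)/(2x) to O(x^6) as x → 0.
7/2 - 343*x**2/12 + 16807*x**4/240 + O(x**6)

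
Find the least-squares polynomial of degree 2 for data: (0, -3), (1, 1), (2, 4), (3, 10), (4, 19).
-89/35 + (111/70)x + (13/14)x²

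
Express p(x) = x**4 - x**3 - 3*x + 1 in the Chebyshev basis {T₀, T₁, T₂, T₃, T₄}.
(11/8)T₀ + (-15/4)T₁ + (1/2)T₂ + (-1/4)T₃ + (1/8)T₄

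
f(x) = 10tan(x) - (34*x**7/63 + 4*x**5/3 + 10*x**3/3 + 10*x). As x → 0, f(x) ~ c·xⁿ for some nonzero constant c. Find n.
9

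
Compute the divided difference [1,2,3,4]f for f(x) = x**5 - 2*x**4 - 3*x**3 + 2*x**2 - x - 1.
42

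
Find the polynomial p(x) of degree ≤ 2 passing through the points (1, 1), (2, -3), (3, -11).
-2*x**2 + 2*x + 1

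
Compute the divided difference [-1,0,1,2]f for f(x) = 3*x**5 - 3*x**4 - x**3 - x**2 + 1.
8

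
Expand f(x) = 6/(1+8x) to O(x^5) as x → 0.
6 - 48*x + 384*x**2 - 3072*x**3 + 24576*x**4 + O(x**5)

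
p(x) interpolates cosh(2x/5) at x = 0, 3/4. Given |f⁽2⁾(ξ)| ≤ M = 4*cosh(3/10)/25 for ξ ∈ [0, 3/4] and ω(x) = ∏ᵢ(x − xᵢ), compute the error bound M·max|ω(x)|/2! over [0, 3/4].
9*cosh(3/10)/800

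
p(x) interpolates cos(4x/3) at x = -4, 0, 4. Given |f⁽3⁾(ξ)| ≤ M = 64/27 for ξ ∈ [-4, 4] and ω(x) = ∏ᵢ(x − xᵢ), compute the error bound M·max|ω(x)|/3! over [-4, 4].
4096*sqrt(3)/729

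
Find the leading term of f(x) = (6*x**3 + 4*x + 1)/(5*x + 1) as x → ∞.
6*x**2/5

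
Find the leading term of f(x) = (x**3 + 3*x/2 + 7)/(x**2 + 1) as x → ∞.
x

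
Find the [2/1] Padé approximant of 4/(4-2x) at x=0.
1/(1 - x/2)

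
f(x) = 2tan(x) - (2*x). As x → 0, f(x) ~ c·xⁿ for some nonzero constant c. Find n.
3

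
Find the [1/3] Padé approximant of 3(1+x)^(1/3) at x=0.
(5*x/2 + 3)/(x**3/81 - x**2/18 + x/2 + 1)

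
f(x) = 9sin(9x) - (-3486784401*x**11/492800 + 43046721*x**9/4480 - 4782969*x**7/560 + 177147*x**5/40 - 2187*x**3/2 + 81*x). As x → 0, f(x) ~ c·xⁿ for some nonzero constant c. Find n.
13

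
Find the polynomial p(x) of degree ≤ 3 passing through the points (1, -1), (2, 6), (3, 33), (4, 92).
2*x**3 - 2*x**2 - x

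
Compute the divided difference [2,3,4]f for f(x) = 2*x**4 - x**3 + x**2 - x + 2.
102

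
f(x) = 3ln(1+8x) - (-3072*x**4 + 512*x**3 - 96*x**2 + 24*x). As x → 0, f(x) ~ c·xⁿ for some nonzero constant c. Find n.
5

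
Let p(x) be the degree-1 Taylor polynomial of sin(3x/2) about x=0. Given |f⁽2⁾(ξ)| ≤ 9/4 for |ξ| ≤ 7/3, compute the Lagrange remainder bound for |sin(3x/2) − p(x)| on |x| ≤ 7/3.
49/8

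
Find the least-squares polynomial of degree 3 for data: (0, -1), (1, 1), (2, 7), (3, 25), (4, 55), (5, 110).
-23/21 + (263/126)x + (-71/84)x² + (35/36)x³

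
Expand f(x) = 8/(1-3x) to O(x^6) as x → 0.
8 + 24*x + 72*x**2 + 216*x**3 + 648*x**4 + 1944*x**5 + O(x**6)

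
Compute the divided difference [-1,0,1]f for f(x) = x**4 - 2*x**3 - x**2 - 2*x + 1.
0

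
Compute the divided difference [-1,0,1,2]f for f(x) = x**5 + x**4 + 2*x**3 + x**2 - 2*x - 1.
9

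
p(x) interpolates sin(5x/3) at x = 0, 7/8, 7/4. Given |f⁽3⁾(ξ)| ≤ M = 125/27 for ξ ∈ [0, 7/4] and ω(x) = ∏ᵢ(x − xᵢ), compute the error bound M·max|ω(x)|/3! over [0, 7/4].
42875*sqrt(3)/373248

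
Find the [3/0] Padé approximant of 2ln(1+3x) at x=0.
3*x*(6*x**2 - 3*x + 2)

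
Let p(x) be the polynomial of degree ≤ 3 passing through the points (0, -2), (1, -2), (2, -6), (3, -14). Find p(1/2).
-3/2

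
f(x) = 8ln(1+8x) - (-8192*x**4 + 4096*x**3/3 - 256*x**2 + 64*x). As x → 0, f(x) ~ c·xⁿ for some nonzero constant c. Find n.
5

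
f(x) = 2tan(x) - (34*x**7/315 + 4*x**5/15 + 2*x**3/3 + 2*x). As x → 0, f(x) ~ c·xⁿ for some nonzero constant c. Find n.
9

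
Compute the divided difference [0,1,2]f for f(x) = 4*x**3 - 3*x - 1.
12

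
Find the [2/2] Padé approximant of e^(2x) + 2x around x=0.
(5*x**2/3 + 4*x + 1)/(1 - x**2/3)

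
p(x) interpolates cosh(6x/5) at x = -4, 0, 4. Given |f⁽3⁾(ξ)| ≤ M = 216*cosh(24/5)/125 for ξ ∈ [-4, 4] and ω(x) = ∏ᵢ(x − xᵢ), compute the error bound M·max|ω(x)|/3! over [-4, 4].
512*sqrt(3)*cosh(24/5)/125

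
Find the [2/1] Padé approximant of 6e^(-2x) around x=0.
(4*x**2 - 8*x + 6)/(2*x/3 + 1)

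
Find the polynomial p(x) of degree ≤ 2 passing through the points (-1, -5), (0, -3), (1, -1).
2*x - 3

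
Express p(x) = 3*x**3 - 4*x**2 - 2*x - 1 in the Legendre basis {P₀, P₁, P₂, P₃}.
(-7/3)P₀ + (-1/5)P₁ + (-8/3)P₂ + (6/5)P₃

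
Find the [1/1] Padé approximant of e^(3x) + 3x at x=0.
(21*x/4 + 1)/(1 - 3*x/4)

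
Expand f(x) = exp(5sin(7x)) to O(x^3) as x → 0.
1 + 35*x + 1225*x**2/2 + O(x**3)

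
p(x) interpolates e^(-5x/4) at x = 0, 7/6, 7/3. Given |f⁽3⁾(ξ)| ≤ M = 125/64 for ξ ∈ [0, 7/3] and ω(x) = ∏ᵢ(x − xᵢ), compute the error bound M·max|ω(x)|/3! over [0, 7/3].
42875*sqrt(3)/373248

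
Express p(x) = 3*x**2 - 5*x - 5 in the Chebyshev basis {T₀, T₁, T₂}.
(-7/2)T₀ + (-5)T₁ + (3/2)T₂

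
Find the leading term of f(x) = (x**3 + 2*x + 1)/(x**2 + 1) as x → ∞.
x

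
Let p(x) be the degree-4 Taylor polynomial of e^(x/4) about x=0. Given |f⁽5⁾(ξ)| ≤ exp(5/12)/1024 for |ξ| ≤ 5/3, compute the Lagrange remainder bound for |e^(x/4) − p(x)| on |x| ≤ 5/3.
625*exp(5/12)/5971968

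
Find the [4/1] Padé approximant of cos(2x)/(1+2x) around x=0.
(2*x**4/3 - 2*x**2 + 1)/(2*x + 1)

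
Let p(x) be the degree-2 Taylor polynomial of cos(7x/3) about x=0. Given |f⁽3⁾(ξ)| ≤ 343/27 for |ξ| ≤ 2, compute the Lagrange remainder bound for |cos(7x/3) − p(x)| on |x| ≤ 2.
1372/81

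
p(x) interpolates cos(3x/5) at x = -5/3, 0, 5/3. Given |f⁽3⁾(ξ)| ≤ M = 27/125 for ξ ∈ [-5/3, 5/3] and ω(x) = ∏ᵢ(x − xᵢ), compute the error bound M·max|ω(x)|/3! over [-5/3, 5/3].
sqrt(3)/27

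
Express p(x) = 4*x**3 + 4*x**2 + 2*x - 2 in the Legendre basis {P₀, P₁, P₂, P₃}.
(-2/3)P₀ + (22/5)P₁ + (8/3)P₂ + (8/5)P₃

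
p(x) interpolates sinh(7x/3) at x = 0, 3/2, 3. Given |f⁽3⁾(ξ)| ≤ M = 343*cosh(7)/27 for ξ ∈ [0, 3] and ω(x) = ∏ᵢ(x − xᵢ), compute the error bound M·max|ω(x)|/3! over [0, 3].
343*sqrt(3)*cosh(7)/216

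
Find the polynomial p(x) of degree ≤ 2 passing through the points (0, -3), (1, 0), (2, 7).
2*x**2 + x - 3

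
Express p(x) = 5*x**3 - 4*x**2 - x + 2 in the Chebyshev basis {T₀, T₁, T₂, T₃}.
(11/4)T₁ + (-2)T₂ + (5/4)T₃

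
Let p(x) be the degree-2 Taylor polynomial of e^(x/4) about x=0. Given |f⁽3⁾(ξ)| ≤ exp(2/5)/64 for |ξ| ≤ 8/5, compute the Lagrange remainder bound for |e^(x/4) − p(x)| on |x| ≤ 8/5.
4*exp(2/5)/375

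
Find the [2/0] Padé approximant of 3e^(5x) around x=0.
75*x**2/2 + 15*x + 3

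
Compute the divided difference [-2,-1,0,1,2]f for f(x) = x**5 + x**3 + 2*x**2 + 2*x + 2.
0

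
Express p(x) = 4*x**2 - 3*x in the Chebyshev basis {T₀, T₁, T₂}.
(2)T₀ + (-3)T₁ + (2)T₂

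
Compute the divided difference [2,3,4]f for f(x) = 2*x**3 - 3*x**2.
15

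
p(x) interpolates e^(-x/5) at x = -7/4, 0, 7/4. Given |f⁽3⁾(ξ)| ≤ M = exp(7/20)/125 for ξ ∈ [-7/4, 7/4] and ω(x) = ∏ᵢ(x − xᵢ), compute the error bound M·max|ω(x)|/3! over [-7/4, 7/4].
343*sqrt(3)*exp(7/20)/216000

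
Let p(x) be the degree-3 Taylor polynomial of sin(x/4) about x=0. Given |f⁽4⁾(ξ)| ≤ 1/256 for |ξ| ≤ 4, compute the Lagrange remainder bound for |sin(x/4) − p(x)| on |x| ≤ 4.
1/24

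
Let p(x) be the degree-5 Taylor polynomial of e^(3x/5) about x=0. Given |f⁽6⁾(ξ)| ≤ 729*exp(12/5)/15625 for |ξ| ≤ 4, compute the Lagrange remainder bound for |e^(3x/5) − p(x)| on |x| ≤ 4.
20736*exp(12/5)/78125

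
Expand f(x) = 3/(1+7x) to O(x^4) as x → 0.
3 - 21*x + 147*x**2 - 1029*x**3 + O(x**4)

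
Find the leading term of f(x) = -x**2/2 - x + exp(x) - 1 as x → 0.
x**3/6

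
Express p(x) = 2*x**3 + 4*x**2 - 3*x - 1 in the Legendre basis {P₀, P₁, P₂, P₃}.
(1/3)P₀ + (-9/5)P₁ + (8/3)P₂ + (4/5)P₃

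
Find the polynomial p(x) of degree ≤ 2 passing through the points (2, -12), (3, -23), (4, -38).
-2*x**2 - x - 2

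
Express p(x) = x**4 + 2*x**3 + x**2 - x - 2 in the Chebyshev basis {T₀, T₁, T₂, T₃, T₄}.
(-9/8)T₀ + (1/2)T₁ + T₂ + (1/2)T₃ + (1/8)T₄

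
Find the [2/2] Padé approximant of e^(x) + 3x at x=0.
(-19*x**2/60 + 19*x/5 + 1)/(-x**2/60 - x/5 + 1)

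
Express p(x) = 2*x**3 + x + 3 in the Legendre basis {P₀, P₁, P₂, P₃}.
(3)P₀ + (11/5)P₁ + (4/5)P₃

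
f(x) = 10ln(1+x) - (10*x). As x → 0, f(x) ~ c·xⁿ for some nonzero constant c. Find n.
2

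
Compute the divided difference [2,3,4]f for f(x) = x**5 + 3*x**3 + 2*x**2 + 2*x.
314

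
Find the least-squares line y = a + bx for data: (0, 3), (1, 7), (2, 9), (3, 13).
a = 16/5, b = 16/5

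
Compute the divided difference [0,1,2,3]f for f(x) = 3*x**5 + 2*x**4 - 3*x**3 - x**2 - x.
84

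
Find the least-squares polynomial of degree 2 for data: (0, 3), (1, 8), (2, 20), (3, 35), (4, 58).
104/35 + (179/70)x + (39/14)x²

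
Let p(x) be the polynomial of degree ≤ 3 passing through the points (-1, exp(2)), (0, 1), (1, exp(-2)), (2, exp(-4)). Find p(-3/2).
(-5 + 21*exp(2) - 35*(1 - exp(2))*exp(4))*exp(-4)/16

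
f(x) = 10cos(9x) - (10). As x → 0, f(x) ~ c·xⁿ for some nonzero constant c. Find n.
2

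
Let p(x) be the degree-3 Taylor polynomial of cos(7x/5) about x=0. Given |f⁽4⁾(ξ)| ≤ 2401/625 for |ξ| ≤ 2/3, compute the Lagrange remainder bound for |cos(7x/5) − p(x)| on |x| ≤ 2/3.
4802/151875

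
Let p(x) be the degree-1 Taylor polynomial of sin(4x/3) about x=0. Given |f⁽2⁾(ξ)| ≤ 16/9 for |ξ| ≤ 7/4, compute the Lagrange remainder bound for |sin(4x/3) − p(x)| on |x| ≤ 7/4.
49/18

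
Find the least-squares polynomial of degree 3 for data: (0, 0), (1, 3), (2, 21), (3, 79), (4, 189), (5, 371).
11/42 + (-365/252)x + (11/42)x² + (107/36)x³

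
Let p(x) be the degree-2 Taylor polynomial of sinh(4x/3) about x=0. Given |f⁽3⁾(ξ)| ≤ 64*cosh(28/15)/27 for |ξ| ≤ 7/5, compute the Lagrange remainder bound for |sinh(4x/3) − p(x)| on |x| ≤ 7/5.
10976*cosh(28/15)/10125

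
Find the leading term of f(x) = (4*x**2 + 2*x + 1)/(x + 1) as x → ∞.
4*x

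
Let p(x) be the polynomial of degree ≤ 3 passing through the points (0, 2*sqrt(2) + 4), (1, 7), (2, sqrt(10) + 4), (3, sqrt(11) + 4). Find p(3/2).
-sqrt(11)/16 - sqrt(2)/8 + 9*sqrt(10)/16 + 91/16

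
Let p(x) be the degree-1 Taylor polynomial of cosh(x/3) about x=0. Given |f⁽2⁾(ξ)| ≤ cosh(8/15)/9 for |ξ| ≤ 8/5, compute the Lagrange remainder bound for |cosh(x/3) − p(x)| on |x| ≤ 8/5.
32*cosh(8/15)/225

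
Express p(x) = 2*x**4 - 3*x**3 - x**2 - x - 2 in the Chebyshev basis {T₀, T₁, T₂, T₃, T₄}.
(-7/4)T₀ + (-13/4)T₁ + (1/2)T₂ + (-3/4)T₃ + (1/4)T₄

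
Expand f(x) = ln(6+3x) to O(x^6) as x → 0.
log(6) + x/2 - x**2/8 + x**3/24 - x**4/64 + x**5/160 + O(x**6)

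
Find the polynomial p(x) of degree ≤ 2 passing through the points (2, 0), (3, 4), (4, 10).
x**2 - x - 2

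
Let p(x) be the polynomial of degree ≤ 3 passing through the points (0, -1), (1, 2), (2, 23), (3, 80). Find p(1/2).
-5/8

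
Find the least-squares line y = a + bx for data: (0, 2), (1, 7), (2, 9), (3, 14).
a = 23/10, b = 19/5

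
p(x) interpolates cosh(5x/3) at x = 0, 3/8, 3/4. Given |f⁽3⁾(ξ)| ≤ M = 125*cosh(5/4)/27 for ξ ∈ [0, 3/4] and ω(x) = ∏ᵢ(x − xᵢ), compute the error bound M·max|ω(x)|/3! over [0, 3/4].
125*sqrt(3)*cosh(5/4)/13824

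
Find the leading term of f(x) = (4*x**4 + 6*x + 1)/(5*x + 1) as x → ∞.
4*x**3/5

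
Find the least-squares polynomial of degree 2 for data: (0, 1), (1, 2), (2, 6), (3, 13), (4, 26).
44/35 + (-113/70)x + (27/14)x²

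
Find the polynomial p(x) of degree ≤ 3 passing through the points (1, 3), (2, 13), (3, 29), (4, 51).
3*x**2 + x - 1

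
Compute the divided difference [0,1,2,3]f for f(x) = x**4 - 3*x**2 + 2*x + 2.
6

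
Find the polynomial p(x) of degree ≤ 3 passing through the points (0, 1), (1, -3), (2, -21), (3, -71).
-3*x**3 + 2*x**2 - 3*x + 1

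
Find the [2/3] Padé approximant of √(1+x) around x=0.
(7*x**2/16 + 7*x/5 + 1)/(-x**3/160 + 9*x**2/80 + 9*x/10 + 1)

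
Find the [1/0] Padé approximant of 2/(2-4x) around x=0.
2*x + 1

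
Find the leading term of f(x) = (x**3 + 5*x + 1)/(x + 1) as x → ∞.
x**2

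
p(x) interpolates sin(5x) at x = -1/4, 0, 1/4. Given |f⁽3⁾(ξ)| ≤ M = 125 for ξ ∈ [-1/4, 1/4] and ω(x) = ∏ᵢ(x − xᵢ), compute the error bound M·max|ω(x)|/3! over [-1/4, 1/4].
125*sqrt(3)/1728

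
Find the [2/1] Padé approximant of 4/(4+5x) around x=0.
1/(5*x/4 + 1)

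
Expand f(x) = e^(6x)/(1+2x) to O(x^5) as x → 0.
1 + 4*x + 10*x**2 + 16*x**3 + 22*x**4 + O(x**5)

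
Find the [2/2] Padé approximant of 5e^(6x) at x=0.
(15*x**2 + 15*x + 5)/(3*x**2 - 3*x + 1)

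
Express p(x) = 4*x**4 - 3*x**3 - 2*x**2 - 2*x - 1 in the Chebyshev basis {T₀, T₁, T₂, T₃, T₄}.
(-1/2)T₀ + (-17/4)T₁ + T₂ + (-3/4)T₃ + (1/2)T₄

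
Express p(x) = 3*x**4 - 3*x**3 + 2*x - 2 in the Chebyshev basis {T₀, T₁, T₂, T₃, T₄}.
(-7/8)T₀ + (-1/4)T₁ + (3/2)T₂ + (-3/4)T₃ + (3/8)T₄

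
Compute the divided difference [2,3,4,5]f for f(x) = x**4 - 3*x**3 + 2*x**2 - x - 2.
11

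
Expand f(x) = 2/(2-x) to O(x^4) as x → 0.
1 + x/2 + x**2/4 + x**3/8 + O(x**4)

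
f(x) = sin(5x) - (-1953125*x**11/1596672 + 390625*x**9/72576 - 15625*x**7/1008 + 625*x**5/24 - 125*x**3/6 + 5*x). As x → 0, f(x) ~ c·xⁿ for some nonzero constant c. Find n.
13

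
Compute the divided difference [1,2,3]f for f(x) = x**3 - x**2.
5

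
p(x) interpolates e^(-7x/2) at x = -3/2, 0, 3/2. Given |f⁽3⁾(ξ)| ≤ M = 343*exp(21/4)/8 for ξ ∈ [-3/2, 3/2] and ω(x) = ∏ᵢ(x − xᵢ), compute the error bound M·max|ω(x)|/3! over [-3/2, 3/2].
343*sqrt(3)*exp(21/4)/64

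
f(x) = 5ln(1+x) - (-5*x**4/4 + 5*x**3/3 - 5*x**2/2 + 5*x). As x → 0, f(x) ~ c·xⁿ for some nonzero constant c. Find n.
5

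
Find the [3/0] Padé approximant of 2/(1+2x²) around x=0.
2 - 4*x**2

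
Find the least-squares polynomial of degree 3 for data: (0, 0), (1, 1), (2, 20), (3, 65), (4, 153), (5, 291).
-5/126 + (-2383/756)x + (158/63)x² + (211/108)x³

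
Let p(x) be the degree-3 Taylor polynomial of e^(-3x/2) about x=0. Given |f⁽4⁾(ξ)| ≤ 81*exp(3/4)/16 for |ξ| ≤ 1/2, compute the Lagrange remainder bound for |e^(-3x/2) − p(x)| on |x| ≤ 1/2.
27*exp(3/4)/2048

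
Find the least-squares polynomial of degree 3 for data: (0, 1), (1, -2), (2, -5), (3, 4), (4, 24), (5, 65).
7/6 + (-829/252)x + (-127/84)x² + (17/18)x³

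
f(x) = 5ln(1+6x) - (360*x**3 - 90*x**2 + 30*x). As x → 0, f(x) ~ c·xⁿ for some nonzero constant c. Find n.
4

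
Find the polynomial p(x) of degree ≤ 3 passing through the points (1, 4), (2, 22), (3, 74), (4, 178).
3*x**3 - x**2 + 2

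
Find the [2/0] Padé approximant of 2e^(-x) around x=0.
x**2 - 2*x + 2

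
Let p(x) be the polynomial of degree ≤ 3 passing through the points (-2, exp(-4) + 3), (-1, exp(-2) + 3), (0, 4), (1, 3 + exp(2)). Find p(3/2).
(-5 + 21*exp(2) + (13 + 35*exp(2))*exp(4))*exp(-4)/16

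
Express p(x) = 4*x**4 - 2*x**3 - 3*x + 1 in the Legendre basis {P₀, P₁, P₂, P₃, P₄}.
(9/5)P₀ + (-21/5)P₁ + (16/7)P₂ + (-4/5)P₃ + (32/35)P₄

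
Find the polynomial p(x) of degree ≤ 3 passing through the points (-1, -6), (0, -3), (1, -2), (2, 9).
2*x**3 - x**2 - 3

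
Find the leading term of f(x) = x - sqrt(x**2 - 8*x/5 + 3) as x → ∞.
4/5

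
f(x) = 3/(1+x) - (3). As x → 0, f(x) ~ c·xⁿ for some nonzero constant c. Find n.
1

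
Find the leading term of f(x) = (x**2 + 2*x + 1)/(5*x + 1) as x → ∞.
x/5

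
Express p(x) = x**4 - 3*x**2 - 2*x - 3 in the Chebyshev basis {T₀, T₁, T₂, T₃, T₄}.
(-33/8)T₀ + (-2)T₁ - T₂ + (1/8)T₄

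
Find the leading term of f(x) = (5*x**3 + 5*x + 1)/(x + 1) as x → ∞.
5*x**2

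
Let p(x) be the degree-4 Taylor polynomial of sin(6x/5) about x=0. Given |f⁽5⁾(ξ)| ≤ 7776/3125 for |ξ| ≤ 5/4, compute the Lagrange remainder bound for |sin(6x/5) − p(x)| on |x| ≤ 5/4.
81/1280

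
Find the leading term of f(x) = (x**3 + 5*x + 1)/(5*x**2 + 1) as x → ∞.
x/5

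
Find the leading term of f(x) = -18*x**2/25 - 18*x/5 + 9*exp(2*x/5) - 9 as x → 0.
12*x**3/125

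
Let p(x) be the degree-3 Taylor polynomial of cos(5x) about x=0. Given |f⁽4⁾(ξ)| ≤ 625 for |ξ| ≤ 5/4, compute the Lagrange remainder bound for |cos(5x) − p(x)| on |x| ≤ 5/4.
390625/6144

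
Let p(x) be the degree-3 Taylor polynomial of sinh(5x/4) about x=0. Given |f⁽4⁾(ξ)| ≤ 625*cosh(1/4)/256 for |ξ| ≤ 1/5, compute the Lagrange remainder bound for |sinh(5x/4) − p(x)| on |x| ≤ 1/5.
cosh(1/4)/6144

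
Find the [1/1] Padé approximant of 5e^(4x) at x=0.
(10*x + 5)/(1 - 2*x)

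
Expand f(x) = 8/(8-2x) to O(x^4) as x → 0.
1 + x/4 + x**2/16 + x**3/64 + O(x**4)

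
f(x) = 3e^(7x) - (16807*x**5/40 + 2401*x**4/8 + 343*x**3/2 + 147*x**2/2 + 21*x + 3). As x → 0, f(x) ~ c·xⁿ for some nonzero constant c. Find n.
6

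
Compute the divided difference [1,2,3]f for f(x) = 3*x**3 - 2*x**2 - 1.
16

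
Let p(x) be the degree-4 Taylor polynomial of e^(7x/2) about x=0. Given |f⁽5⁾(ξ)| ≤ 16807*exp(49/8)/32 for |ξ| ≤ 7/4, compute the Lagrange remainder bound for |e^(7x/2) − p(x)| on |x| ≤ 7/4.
282475249*exp(49/8)/3932160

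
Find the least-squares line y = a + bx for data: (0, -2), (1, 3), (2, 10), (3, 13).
a = -9/5, b = 26/5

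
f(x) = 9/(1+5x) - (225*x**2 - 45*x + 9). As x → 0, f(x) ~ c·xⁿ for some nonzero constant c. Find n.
3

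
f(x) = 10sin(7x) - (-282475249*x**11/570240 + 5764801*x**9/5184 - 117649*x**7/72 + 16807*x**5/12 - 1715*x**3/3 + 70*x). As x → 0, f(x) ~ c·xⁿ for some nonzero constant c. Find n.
13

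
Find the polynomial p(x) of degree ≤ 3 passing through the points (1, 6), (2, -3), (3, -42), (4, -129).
-3*x**3 + 3*x**2 + 3*x + 3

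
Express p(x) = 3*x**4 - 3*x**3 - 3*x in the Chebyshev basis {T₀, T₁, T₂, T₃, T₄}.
(9/8)T₀ + (-21/4)T₁ + (3/2)T₂ + (-3/4)T₃ + (3/8)T₄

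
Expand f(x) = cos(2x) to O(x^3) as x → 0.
1 - 2*x**2 + O(x**3)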